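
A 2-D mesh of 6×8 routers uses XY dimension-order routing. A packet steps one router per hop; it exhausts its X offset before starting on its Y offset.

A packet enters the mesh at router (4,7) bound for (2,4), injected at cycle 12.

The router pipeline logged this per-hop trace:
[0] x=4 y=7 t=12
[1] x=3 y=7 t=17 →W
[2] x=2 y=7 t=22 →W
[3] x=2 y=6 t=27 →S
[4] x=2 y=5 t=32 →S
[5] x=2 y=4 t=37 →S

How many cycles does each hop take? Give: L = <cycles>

L = 5

From hop 0 (12) to hop 1 (17): +5 cycles.
Each hop adds L, hence L = 5.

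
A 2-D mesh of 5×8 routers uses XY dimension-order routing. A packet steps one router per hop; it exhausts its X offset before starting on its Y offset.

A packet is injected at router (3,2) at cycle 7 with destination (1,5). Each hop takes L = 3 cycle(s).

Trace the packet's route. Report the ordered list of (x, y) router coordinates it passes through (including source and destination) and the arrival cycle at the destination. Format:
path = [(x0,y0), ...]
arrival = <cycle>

hop 0: (3,2) @ cyc 7
hop 1: (2,2) @ cyc 10  [W]
hop 2: (1,2) @ cyc 13  [W]
hop 3: (1,3) @ cyc 16  [N]
hop 4: (1,4) @ cyc 19  [N]
hop 5: (1,5) @ cyc 22  [N]

path = [(3,2), (2,2), (1,2), (1,3), (1,4), (1,5)]
arrival = 22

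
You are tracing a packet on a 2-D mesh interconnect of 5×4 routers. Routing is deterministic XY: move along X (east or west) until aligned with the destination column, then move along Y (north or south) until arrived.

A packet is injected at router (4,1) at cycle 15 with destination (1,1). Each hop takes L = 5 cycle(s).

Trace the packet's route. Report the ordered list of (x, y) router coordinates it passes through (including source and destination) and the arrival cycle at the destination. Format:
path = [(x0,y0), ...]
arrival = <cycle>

path = [(4,1), (3,1), (2,1), (1,1)]
arrival = 30

[0] x=4 y=1 t=15
[1] x=3 y=1 t=20 →W
[2] x=2 y=1 t=25 →W
[3] x=1 y=1 t=30 →W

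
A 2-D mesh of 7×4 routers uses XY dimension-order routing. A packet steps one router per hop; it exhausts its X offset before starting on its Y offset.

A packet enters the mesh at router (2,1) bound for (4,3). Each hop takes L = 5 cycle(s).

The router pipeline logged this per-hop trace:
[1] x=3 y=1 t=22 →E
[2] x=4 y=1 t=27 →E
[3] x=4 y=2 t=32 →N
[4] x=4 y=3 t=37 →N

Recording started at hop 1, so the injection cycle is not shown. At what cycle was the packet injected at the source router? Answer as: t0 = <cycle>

cyc[1] = 22 and cyc[k] = t0 + k·L for every k.
Therefore t0 = 22 − L = 17.

t0 = 17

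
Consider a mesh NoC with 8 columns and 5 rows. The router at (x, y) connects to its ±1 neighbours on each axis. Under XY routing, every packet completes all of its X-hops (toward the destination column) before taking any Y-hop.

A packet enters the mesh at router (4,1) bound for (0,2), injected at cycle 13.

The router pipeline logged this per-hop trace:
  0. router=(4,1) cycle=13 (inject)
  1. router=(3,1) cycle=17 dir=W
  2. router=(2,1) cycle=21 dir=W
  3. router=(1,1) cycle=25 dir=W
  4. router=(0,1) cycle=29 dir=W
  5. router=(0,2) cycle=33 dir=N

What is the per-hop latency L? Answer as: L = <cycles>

L = 4

Between hops 0 and 1 the cycle counter advances 17 − 13 = 4.
One hop costs L cycles, so L = 4.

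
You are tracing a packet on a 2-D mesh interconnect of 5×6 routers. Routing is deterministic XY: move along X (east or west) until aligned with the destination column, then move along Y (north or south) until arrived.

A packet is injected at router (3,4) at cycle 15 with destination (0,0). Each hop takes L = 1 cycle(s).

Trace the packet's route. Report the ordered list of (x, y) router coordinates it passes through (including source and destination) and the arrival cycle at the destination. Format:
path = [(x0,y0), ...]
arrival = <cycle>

path = [(3,4), (2,4), (1,4), (0,4), (0,3), (0,2), (0,1), (0,0)]
arrival = 22

#0 — 3,4 | c15
#1 — 2,4 | c16 | W
#2 — 1,4 | c17 | W
#3 — 0,4 | c18 | W
#4 — 0,3 | c19 | S
#5 — 0,2 | c20 | S
#6 — 0,1 | c21 | S
#7 — 0,0 | c22 | S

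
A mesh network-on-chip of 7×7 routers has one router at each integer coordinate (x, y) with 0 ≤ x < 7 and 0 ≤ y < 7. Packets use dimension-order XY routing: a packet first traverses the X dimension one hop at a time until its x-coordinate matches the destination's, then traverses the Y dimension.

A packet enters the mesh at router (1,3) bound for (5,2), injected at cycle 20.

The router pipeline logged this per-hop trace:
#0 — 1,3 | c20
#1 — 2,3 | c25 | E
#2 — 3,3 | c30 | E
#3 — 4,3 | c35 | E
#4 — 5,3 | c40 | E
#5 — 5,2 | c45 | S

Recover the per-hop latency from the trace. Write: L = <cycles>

L = 5

cyc[1] − cyc[0] = 25 − 20 = 5.
Per-hop latency L = Δcyc = 5.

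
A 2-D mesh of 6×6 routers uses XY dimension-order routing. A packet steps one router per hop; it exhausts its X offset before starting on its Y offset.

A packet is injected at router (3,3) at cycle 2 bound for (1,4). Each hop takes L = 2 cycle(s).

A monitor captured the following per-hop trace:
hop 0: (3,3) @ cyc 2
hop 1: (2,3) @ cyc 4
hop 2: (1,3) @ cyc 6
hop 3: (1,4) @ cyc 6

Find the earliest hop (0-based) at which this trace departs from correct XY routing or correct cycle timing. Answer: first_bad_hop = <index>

first_bad_hop = 3

  1: Δx=-1 Δy=+0 Δt=2 [ok]
  2: Δx=-1 Δy=+0 Δt=2 [ok]
  3: Δx=+0 Δy=+1 Δt=0 [BAD: Δcyc=0≠L]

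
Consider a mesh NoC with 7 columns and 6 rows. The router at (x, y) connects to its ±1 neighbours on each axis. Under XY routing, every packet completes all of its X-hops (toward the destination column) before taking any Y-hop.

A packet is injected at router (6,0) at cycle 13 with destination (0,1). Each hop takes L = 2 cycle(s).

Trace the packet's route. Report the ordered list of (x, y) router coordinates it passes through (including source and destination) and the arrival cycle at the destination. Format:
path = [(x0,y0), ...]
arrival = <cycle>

path = [(6,0), (5,0), (4,0), (3,0), (2,0), (1,0), (0,0), (0,1)]
arrival = 27

  0. router=(6,0) cycle=13 (inject)
  1. router=(5,0) cycle=15 dir=W
  2. router=(4,0) cycle=17 dir=W
  3. router=(3,0) cycle=19 dir=W
  4. router=(2,0) cycle=21 dir=W
  5. router=(1,0) cycle=23 dir=W
  6. router=(0,0) cycle=25 dir=W
  7. router=(0,1) cycle=27 dir=N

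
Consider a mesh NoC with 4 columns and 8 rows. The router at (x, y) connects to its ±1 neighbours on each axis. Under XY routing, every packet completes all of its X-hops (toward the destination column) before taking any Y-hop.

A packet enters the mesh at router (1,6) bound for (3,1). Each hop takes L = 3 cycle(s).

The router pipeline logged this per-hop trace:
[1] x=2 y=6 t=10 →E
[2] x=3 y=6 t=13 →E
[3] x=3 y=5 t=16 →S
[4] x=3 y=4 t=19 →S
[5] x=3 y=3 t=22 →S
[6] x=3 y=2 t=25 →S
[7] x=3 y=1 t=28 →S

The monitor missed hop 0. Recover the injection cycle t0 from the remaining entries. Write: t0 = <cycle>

t0 = 7

Hop 1 reached at cycle 10; hop k is at t0 + k·L.
Therefore t0 = 10 − L = 7.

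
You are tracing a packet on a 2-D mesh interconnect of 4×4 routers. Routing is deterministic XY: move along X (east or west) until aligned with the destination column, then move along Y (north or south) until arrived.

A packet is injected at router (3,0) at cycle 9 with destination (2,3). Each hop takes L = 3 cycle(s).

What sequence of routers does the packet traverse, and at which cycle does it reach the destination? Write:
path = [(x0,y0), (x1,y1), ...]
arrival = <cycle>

t=9: at (3,0)
t=12: at (2,0) after W
t=15: at (2,1) after N
t=18: at (2,2) after N
t=21: at (2,3) after N

path = [(3,0), (2,0), (2,1), (2,2), (2,3)]
arrival = 21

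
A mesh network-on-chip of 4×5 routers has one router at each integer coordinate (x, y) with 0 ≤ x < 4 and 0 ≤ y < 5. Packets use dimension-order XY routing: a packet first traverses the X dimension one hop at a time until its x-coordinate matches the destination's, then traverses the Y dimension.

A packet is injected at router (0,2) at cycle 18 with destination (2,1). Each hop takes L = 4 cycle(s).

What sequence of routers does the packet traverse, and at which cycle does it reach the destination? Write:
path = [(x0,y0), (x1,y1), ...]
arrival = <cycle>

path = [(0,2), (1,2), (2,2), (2,1)]
arrival = 30

t=18: at (0,2)
t=22: at (1,2) after E
t=26: at (2,2) after E
t=30: at (2,1) after S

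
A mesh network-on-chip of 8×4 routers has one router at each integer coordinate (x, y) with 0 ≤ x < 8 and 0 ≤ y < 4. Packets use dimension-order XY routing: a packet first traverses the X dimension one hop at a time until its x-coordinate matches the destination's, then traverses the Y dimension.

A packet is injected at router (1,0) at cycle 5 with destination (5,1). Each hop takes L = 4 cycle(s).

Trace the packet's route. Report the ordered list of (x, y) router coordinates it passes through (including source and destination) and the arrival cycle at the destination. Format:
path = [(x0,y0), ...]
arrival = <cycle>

path = [(1,0), (2,0), (3,0), (4,0), (5,0), (5,1)]
arrival = 25

src (1,0)  cyc=5
E→(2,0)  cyc=9
E→(3,0)  cyc=13
E→(4,0)  cyc=17
E→(5,0)  cyc=21
N→(5,1)  cyc=25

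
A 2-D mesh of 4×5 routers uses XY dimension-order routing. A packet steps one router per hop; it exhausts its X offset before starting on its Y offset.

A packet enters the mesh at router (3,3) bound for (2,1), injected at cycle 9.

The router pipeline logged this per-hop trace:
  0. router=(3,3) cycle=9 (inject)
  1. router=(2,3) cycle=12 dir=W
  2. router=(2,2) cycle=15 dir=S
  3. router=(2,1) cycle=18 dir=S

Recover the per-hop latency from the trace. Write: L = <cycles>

cyc[1] − cyc[0] = 12 − 9 = 3.
That increment is L by definition: L = 3.

L = 3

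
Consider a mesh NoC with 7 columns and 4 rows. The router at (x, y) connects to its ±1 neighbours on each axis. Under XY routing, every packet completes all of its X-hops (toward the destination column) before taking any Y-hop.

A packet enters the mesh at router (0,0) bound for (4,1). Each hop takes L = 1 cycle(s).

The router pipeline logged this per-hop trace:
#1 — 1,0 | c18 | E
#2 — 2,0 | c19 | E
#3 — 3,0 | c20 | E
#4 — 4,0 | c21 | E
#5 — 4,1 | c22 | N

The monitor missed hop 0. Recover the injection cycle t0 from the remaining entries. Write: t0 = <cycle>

t0 = 17

The first recorded entry is hop 1 at cycle 18.
t0 = cyc[1] − L = 18 − 1 = 17.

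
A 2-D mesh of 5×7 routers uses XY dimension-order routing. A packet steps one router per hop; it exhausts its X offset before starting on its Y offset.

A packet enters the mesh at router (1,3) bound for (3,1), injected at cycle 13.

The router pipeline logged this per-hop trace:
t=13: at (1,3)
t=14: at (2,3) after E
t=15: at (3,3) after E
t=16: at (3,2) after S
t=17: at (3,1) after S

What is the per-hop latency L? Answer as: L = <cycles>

L = 1

Δcyc across hop 0→1: 14 − 13 = 1.
Each hop adds L, hence L = 1.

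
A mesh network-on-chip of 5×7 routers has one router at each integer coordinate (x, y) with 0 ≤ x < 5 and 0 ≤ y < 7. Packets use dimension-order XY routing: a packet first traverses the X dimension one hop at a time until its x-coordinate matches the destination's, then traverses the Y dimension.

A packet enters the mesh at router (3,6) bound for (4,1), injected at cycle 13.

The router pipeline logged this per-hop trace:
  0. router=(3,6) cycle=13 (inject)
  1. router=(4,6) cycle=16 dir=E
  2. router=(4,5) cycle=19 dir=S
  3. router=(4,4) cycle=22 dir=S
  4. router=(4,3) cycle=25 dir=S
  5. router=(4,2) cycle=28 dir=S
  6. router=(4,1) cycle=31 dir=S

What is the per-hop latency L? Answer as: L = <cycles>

Between hops 0 and 1 the cycle counter advances 16 − 13 = 3.
Each hop adds L, hence L = 3.

L = 3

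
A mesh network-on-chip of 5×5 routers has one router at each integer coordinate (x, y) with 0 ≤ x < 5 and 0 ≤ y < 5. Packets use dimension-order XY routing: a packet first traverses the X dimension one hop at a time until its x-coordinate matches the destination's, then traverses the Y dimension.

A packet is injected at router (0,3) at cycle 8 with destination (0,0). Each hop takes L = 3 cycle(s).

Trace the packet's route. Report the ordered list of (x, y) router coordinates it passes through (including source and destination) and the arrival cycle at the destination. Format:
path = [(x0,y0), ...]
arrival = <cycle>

t=8: at (0,3)
t=11: at (0,2) after S
t=14: at (0,1) after S
t=17: at (0,0) after S

path = [(0,3), (0,2), (0,1), (0,0)]
arrival = 17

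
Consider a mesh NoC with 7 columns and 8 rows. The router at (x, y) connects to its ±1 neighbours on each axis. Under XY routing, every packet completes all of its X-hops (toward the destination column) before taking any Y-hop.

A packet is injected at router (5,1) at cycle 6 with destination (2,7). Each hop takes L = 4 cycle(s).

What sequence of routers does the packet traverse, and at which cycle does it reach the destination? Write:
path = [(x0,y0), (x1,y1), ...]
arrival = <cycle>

path = [(5,1), (4,1), (3,1), (2,1), (2,2), (2,3), (2,4), (2,5), (2,6), (2,7)]
arrival = 42

[0] x=5 y=1 t=6
[1] x=4 y=1 t=10 →W
[2] x=3 y=1 t=14 →W
[3] x=2 y=1 t=18 →W
[4] x=2 y=2 t=22 →N
[5] x=2 y=3 t=26 →N
[6] x=2 y=4 t=30 →N
[7] x=2 y=5 t=34 →N
[8] x=2 y=6 t=38 →N
[9] x=2 y=7 t=42 →N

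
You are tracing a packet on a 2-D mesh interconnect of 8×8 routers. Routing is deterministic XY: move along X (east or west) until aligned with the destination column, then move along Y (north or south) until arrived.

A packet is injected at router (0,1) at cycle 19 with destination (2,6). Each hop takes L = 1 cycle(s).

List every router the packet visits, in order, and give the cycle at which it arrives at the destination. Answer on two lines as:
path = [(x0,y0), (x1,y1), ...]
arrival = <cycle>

t=19: at (0,1)
t=20: at (1,1) after E
t=21: at (2,1) after E
t=22: at (2,2) after N
t=23: at (2,3) after N
t=24: at (2,4) after N
t=25: at (2,5) after N
t=26: at (2,6) after N

path = [(0,1), (1,1), (2,1), (2,2), (2,3), (2,4), (2,5), (2,6)]
arrival = 26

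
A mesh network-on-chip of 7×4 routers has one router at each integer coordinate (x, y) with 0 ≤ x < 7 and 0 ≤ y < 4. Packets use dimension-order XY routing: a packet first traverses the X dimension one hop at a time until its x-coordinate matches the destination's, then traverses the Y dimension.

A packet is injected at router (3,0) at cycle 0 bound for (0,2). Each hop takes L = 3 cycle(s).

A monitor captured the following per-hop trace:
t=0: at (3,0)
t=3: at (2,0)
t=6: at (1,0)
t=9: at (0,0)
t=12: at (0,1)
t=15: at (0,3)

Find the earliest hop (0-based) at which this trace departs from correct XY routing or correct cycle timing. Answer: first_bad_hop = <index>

first_bad_hop = 5

hop 1: step (-1,+0), +3 cyc — ok
hop 2: step (-1,+0), +3 cyc — ok
hop 3: step (-1,+0), +3 cyc — ok
hop 4: step (+0,+1), +3 cyc — ok
hop 5: step (+0,+2), +3 cyc — BAD: non-unit step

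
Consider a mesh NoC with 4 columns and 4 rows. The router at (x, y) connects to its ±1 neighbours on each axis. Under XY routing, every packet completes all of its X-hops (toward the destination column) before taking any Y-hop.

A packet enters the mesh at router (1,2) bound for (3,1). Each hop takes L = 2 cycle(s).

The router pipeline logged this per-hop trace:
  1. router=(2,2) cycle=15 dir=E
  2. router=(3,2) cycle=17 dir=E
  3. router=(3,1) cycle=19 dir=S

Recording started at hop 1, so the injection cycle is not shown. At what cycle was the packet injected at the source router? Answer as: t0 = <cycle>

t0 = 13

cyc[1] = 15 and cyc[k] = t0 + k·L for every k.
t0 = cyc[1] − L = 15 − 2 = 13.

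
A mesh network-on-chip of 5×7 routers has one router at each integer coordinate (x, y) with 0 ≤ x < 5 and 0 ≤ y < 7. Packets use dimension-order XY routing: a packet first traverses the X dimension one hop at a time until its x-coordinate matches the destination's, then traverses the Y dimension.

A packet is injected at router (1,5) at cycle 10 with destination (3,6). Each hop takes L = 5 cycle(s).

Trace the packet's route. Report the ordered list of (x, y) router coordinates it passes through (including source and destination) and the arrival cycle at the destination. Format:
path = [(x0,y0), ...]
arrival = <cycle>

path = [(1,5), (2,5), (3,5), (3,6)]
arrival = 25

src (1,5)  cyc=10
E→(2,5)  cyc=15
E→(3,5)  cyc=20
N→(3,6)  cyc=25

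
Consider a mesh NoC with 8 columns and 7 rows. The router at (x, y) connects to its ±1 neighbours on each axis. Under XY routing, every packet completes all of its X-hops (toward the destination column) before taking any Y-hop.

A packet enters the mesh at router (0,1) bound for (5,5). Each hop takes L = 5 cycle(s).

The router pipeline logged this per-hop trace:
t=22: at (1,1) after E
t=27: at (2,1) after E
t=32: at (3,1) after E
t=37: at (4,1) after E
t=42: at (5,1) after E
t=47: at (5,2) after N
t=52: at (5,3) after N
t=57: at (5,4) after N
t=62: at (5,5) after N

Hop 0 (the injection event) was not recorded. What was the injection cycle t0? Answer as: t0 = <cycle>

At hop 1 the cycle is 22; in general cyc_k = t0 + kL.
So t0 = 22 − 1·5 = 17.

t0 = 17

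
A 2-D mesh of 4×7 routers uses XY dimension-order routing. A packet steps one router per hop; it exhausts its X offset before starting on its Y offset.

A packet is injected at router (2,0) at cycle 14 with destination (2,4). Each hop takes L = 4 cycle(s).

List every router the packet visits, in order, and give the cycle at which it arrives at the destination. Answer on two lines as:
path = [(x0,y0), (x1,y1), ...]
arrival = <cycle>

path = [(2,0), (2,1), (2,2), (2,3), (2,4)]
arrival = 30

src (2,0)  cyc=14
N→(2,1)  cyc=18
N→(2,2)  cyc=22
N→(2,3)  cyc=26
N→(2,4)  cyc=30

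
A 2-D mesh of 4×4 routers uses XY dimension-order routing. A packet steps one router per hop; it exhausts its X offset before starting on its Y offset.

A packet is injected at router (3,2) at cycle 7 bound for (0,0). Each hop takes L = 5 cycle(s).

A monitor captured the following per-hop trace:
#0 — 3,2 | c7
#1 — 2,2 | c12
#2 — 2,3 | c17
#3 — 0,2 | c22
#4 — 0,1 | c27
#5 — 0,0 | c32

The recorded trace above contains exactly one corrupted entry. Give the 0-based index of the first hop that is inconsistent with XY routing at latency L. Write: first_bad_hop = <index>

  1: Δx=-1 Δy=+0 Δt=5 [ok]
  2: Δx=+0 Δy=+1 Δt=5 [BAD: Y-move but x=2≠0]

first_bad_hop = 2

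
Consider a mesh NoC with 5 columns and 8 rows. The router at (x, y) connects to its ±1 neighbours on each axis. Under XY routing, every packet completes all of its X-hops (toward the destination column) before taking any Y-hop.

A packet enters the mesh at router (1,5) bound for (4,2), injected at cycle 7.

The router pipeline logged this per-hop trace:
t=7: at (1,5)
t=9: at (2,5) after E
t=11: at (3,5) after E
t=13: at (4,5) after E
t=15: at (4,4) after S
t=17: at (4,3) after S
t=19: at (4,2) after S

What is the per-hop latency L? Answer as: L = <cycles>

Between hops 0 and 1 the cycle counter advances 9 − 7 = 2.
That increment is L by definition: L = 2.

L = 2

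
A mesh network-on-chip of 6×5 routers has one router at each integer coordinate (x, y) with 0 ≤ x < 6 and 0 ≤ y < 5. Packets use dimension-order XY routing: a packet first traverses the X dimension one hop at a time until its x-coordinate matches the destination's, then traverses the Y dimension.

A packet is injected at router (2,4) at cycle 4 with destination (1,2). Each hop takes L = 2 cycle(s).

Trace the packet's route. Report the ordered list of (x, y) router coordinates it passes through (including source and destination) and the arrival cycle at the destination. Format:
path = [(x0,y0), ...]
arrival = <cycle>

path = [(2,4), (1,4), (1,3), (1,2)]
arrival = 10

src (2,4)  cyc=4
W→(1,4)  cyc=6
S→(1,3)  cyc=8
S→(1,2)  cyc=10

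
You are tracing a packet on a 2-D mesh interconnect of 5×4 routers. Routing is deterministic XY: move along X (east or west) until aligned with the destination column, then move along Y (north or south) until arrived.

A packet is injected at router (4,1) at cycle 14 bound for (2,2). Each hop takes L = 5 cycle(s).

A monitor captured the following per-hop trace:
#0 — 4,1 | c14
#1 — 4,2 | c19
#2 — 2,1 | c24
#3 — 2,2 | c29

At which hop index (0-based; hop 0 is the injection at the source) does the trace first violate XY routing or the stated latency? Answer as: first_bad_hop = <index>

check 1→ d=(0,1) cyc+5: BAD: Y-move but x=4≠2

first_bad_hop = 1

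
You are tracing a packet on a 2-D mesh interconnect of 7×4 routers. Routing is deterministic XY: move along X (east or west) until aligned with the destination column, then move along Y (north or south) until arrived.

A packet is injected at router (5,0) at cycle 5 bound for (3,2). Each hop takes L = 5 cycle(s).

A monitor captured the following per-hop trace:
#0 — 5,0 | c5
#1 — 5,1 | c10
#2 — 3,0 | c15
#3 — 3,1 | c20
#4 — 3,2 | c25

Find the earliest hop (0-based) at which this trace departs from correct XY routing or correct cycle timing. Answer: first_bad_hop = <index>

hop 1: step (+0,+1), +5 cyc — BAD: Y-move but x=5≠3

first_bad_hop = 1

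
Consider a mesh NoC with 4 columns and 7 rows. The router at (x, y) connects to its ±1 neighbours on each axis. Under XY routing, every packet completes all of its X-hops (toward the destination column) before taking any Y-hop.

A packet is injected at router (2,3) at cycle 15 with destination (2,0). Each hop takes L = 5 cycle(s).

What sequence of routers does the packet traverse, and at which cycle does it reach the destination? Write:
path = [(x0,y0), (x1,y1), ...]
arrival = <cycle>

hop 0: (2,3) @ cyc 15
hop 1: (2,2) @ cyc 20  [S]
hop 2: (2,1) @ cyc 25  [S]
hop 3: (2,0) @ cyc 30  [S]

path = [(2,3), (2,2), (2,1), (2,0)]
arrival = 30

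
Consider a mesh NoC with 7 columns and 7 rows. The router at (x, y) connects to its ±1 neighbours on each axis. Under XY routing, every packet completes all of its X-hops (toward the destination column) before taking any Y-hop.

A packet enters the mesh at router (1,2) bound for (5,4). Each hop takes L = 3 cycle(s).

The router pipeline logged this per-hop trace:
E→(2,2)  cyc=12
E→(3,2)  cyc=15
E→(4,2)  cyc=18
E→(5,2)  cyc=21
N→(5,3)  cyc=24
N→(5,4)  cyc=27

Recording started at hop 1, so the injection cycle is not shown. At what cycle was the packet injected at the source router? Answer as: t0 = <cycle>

t0 = 9

cyc[1] = 12 and cyc[k] = t0 + k·L for every k.
t0 = cyc[1] − L = 12 − 3 = 9.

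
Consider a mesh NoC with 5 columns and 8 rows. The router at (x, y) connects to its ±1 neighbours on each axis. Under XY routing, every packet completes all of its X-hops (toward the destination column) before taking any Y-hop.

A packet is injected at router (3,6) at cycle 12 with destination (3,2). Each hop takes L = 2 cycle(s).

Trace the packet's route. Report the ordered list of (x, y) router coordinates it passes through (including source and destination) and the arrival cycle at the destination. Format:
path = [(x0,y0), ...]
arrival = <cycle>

src (3,6)  cyc=12
S→(3,5)  cyc=14
S→(3,4)  cyc=16
S→(3,3)  cyc=18
S→(3,2)  cyc=20

path = [(3,6), (3,5), (3,4), (3,3), (3,2)]
arrival = 20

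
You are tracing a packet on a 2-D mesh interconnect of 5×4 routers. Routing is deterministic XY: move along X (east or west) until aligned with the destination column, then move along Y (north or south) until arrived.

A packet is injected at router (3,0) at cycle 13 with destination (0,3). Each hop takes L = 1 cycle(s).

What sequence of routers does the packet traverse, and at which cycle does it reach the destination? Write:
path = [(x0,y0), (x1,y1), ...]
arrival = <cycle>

hop 0: (3,0) @ cyc 13
hop 1: (2,0) @ cyc 14  [W]
hop 2: (1,0) @ cyc 15  [W]
hop 3: (0,0) @ cyc 16  [W]
hop 4: (0,1) @ cyc 17  [N]
hop 5: (0,2) @ cyc 18  [N]
hop 6: (0,3) @ cyc 19  [N]

path = [(3,0), (2,0), (1,0), (0,0), (0,1), (0,2), (0,3)]
arrival = 19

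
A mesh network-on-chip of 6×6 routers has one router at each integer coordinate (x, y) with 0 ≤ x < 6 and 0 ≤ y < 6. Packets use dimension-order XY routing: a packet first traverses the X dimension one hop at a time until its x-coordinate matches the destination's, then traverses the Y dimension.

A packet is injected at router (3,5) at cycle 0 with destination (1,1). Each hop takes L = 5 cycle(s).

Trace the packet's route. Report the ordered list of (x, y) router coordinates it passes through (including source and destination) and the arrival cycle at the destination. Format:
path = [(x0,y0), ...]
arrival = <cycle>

src (3,5)  cyc=0
W→(2,5)  cyc=5
W→(1,5)  cyc=10
S→(1,4)  cyc=15
S→(1,3)  cyc=20
S→(1,2)  cyc=25
S→(1,1)  cyc=30

path = [(3,5), (2,5), (1,5), (1,4), (1,3), (1,2), (1,1)]
arrival = 30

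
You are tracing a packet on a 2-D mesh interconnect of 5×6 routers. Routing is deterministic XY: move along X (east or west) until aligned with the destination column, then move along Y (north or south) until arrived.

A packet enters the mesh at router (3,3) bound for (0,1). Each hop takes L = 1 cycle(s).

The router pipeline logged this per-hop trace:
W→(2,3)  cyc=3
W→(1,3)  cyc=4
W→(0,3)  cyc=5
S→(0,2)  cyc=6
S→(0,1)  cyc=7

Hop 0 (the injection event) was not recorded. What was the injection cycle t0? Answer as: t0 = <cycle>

The first recorded entry is hop 1 at cycle 3.
Subtract one hop: t0 = 3 − 1 = 2.

t0 = 2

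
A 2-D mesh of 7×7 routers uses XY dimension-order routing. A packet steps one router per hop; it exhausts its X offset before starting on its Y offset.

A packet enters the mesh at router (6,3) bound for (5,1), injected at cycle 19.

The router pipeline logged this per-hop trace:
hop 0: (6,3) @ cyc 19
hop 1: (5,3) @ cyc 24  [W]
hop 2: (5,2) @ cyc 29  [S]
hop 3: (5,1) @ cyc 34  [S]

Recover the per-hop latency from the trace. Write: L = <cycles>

L = 5

Δcyc across hop 0→1: 24 − 19 = 5.
Per-hop latency L = Δcyc = 5.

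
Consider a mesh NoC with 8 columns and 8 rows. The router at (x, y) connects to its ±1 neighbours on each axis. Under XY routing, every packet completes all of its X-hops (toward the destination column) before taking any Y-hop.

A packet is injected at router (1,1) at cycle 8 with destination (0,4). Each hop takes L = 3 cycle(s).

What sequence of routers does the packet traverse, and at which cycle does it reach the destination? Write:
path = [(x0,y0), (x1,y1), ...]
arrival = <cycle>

hop 0: (1,1) @ cyc 8
hop 1: (0,1) @ cyc 11  [W]
hop 2: (0,2) @ cyc 14  [N]
hop 3: (0,3) @ cyc 17  [N]
hop 4: (0,4) @ cyc 20  [N]

path = [(1,1), (0,1), (0,2), (0,3), (0,4)]
arrival = 20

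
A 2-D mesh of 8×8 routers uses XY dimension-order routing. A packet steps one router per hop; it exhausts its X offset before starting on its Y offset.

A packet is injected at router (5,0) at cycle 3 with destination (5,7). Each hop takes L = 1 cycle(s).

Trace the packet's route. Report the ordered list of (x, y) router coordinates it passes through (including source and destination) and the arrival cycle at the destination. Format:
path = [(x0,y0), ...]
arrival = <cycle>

path = [(5,0), (5,1), (5,2), (5,3), (5,4), (5,5), (5,6), (5,7)]
arrival = 10

src (5,0)  cyc=3
N→(5,1)  cyc=4
N→(5,2)  cyc=5
N→(5,3)  cyc=6
N→(5,4)  cyc=7
N→(5,5)  cyc=8
N→(5,6)  cyc=9
N→(5,7)  cyc=10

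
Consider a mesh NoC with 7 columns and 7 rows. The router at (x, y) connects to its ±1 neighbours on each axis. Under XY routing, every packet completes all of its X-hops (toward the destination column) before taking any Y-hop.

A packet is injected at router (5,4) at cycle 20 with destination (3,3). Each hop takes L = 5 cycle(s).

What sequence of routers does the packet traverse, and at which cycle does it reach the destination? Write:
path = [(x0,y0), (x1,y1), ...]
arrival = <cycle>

t=20: at (5,4)
t=25: at (4,4) after W
t=30: at (3,4) after W
t=35: at (3,3) after S

path = [(5,4), (4,4), (3,4), (3,3)]
arrival = 35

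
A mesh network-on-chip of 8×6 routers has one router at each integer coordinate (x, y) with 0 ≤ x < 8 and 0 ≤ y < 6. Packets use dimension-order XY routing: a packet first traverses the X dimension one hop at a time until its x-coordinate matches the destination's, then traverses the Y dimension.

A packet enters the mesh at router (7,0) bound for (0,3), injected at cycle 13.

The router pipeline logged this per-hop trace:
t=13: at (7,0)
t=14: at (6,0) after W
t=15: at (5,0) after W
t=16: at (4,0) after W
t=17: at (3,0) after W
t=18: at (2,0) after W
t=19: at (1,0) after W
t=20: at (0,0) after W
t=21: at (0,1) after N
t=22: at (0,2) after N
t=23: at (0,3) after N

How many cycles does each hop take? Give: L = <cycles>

Between hops 0 and 1 the cycle counter advances 14 − 13 = 1.
Each hop adds L, hence L = 1.

L = 1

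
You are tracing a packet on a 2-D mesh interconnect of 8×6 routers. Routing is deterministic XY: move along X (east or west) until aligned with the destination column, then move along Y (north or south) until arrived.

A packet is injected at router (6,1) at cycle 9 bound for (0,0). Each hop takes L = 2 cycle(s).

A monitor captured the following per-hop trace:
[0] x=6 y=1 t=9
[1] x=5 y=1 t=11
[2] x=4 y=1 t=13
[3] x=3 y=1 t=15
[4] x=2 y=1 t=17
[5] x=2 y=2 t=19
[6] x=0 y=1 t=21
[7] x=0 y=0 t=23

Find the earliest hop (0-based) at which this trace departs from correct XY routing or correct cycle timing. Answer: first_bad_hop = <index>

check 1→ d=(-1,0) cyc+2: ok
check 2→ d=(-1,0) cyc+2: ok
check 3→ d=(-1,0) cyc+2: ok
check 4→ d=(-1,0) cyc+2: ok
check 5→ d=(0,1) cyc+2: BAD: Y-move but x=2≠0

first_bad_hop = 5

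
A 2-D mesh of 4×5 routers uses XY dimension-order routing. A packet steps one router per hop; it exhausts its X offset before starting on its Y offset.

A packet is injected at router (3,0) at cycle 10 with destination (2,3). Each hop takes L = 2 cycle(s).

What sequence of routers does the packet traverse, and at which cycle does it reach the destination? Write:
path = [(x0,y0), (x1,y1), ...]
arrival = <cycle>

#0 — 3,0 | c10
#1 — 2,0 | c12 | W
#2 — 2,1 | c14 | N
#3 — 2,2 | c16 | N
#4 — 2,3 | c18 | N

path = [(3,0), (2,0), (2,1), (2,2), (2,3)]
arrival = 18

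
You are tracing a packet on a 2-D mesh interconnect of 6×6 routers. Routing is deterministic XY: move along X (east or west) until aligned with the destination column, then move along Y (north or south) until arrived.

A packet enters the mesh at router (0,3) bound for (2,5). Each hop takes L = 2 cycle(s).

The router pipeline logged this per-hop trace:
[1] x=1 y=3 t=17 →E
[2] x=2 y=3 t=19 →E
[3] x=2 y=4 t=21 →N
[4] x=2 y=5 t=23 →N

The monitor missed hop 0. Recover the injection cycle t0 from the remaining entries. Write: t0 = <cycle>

t0 = 15

At hop 1 the cycle is 17; in general cyc_k = t0 + kL.
t0 = cyc[1] − L = 17 − 2 = 15.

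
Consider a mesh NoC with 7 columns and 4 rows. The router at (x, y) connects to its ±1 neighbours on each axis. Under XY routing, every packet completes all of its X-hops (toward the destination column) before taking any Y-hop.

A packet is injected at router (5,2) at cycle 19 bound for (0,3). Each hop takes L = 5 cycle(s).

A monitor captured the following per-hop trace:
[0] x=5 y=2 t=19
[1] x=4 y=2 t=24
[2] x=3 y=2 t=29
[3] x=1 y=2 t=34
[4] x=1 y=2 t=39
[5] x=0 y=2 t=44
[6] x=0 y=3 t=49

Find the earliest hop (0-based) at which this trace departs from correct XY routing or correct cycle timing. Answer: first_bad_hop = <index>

hop 1: step (-1,+0), +5 cyc — ok
hop 2: step (-1,+0), +5 cyc — ok
hop 3: step (-2,+0), +5 cyc — BAD: non-unit step

first_bad_hop = 3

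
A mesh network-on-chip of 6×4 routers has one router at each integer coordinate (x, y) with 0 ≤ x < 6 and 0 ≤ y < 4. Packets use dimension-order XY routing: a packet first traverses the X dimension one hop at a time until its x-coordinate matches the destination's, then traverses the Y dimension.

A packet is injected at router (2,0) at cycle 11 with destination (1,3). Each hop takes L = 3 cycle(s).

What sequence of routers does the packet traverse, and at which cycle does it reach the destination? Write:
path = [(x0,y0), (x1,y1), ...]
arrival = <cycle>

t=11: at (2,0)
t=14: at (1,0) after W
t=17: at (1,1) after N
t=20: at (1,2) after N
t=23: at (1,3) after N

path = [(2,0), (1,0), (1,1), (1,2), (1,3)]
arrival = 23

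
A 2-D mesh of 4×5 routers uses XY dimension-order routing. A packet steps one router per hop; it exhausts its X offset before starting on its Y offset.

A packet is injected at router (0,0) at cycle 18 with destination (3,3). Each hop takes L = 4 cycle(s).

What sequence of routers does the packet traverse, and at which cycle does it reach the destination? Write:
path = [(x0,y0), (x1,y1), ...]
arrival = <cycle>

path = [(0,0), (1,0), (2,0), (3,0), (3,1), (3,2), (3,3)]
arrival = 42

#0 — 0,0 | c18
#1 — 1,0 | c22 | E
#2 — 2,0 | c26 | E
#3 — 3,0 | c30 | E
#4 — 3,1 | c34 | N
#5 — 3,2 | c38 | N
#6 — 3,3 | c42 | N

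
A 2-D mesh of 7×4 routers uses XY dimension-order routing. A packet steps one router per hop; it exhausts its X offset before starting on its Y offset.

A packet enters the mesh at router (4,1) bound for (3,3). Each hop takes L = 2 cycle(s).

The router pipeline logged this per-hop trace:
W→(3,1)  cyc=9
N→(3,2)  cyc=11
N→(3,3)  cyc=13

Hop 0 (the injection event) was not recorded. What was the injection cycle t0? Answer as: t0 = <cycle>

t0 = 7

The first recorded entry is hop 1 at cycle 9.
Subtract one hop: t0 = 9 − 2 = 7.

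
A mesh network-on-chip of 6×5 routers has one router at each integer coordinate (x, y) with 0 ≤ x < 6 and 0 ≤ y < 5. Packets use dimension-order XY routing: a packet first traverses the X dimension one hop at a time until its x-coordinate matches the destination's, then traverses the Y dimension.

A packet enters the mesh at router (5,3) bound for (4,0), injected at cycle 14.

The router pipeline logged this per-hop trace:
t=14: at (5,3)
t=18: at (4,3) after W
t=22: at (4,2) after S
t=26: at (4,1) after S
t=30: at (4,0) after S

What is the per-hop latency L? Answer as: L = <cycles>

Between hops 0 and 1 the cycle counter advances 18 − 14 = 4.
One hop costs L cycles, so L = 4.

L = 4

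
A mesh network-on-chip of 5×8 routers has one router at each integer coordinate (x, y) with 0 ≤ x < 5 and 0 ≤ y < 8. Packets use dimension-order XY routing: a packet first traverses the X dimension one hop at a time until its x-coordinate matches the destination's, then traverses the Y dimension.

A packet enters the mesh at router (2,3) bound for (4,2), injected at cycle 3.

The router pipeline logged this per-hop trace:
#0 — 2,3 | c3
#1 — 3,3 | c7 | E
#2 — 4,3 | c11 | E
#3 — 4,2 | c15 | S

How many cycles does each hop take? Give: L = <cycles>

From hop 0 (3) to hop 1 (7): +4 cycles.
One hop costs L cycles, so L = 4.

L = 4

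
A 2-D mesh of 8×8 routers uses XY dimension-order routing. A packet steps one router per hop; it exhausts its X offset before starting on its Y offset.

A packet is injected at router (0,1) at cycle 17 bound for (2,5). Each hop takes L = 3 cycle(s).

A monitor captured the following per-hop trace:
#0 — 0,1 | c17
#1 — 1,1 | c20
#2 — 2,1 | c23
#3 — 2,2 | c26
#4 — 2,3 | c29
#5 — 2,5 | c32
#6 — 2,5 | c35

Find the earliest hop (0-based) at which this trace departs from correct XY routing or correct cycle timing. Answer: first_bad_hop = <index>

first_bad_hop = 5

  1: Δx=+1 Δy=+0 Δt=3 [ok]
  2: Δx=+1 Δy=+0 Δt=3 [ok]
  3: Δx=+0 Δy=+1 Δt=3 [ok]
  4: Δx=+0 Δy=+1 Δt=3 [ok]
  5: Δx=+0 Δy=+2 Δt=3 [BAD: non-unit step]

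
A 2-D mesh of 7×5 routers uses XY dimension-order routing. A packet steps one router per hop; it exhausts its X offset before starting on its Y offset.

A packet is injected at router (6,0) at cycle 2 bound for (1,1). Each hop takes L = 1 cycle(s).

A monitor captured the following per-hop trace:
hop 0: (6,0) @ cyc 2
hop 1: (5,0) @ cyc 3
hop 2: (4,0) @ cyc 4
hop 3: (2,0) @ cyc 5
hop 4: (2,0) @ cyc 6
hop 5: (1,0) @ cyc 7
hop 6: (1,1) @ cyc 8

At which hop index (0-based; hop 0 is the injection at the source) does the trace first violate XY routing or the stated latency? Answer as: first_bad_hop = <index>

first_bad_hop = 3

[1] (-1,+0) / 1c ⇒ ok
[2] (-1,+0) / 1c ⇒ ok
[3] (-2,+0) / 1c ⇒ BAD: non-unit step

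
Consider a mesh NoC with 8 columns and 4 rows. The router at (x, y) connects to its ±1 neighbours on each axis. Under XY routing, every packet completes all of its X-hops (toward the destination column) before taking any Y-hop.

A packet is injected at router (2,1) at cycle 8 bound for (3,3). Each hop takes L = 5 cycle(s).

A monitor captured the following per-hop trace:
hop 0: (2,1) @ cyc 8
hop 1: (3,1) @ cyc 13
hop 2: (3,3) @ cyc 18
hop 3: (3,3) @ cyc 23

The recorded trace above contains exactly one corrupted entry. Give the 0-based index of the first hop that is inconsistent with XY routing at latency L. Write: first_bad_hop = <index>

check 1→ d=(1,0) cyc+5: ok
check 2→ d=(0,2) cyc+5: BAD: non-unit step

first_bad_hop = 2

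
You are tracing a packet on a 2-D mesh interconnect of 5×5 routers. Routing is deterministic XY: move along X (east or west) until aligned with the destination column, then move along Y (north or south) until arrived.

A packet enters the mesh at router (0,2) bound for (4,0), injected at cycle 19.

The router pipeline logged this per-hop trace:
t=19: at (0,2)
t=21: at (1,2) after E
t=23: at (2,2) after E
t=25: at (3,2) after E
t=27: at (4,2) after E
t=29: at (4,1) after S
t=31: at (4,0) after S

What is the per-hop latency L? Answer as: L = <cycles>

L = 2

Δcyc across hop 0→1: 21 − 19 = 2.
Each hop adds L, hence L = 2.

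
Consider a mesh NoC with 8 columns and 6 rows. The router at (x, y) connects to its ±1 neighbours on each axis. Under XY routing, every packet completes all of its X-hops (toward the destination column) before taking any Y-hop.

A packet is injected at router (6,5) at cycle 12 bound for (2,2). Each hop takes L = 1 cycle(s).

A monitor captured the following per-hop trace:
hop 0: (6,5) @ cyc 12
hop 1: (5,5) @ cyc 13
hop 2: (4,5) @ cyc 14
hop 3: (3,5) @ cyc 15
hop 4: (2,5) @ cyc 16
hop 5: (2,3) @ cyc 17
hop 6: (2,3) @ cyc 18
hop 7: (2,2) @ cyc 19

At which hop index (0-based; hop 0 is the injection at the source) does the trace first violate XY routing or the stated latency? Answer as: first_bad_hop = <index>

hop 1: step (-1,+0), +1 cyc — ok
hop 2: step (-1,+0), +1 cyc — ok
hop 3: step (-1,+0), +1 cyc — ok
hop 4: step (-1,+0), +1 cyc — ok
hop 5: step (+0,-2), +1 cyc — BAD: non-unit step

first_bad_hop = 5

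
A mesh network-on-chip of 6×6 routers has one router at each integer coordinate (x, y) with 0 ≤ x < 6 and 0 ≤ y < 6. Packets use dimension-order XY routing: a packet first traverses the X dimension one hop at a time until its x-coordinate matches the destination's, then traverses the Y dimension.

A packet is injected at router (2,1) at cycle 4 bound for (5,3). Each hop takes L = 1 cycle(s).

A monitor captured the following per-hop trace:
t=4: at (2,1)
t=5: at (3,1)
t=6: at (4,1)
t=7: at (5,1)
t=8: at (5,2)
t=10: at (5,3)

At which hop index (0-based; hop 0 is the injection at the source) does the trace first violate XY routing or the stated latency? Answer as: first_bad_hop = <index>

check 1→ d=(1,0) cyc+1: ok
check 2→ d=(1,0) cyc+1: ok
check 3→ d=(1,0) cyc+1: ok
check 4→ d=(0,1) cyc+1: ok
check 5→ d=(0,1) cyc+2: BAD: Δcyc=2≠L

first_bad_hop = 5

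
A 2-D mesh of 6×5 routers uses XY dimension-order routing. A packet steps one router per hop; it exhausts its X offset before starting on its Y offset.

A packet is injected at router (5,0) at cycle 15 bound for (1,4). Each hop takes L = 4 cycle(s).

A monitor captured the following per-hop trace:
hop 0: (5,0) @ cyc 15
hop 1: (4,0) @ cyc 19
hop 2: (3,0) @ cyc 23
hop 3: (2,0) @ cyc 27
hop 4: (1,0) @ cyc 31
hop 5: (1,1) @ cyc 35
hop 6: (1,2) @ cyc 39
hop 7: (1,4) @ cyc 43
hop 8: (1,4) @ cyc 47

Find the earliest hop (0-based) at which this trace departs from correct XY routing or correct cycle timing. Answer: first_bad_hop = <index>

[1] (-1,+0) / 4c ⇒ ok
[2] (-1,+0) / 4c ⇒ ok
[3] (-1,+0) / 4c ⇒ ok
[4] (-1,+0) / 4c ⇒ ok
[5] (+0,+1) / 4c ⇒ ok
[6] (+0,+1) / 4c ⇒ ok
[7] (+0,+2) / 4c ⇒ BAD: non-unit step

first_bad_hop = 7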